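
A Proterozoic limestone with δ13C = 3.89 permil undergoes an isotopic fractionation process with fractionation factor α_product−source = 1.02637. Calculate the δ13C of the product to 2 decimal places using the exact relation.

30.36 permil

δ_product = (δ_source + 1000)·α − 1000
δ_product = (3.89 + 1000) × 1.02637 − 1000
δ_product = 1030.363 − 1000 = 30.363 permil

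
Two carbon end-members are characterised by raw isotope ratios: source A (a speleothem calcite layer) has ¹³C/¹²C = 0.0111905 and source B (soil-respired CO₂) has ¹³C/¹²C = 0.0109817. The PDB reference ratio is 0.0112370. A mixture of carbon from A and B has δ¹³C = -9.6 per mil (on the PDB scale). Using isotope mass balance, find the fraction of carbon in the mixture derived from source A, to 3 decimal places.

0.706

δ_A = (0.0111905/0.0112370 − 1)×1000 = (0.995862 − 1)×1000 = -4.138 per mil
δ_B = (0.0109817/0.0112370 − 1)×1000 = (0.977280 − 1)×1000 = -22.720 per mil
f_A = (δ_mix − δ_B)/(δ_A − δ_B) = (-9.6 − (-22.720))/(-4.138 − (-22.720))
f_A = 13.120 / 18.581 = 0.7061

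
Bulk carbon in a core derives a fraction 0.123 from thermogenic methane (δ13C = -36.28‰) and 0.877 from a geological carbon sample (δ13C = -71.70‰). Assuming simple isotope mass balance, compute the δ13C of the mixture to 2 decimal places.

-67.34‰

δ_mix = f_A·δ_A + f_B·δ_B
δ_mix = 0.123 × (-36.28) + 0.877 × (-71.70)
δ_mix = -4.462 + -62.881 = -67.343‰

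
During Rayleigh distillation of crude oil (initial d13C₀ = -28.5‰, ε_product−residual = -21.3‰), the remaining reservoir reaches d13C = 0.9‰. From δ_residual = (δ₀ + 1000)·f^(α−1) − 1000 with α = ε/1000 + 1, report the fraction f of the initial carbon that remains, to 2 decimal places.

α − 1 = ε/1000 = -0.0213
(δ_res + 1000)/(δ₀ + 1000) = (0.9 + 1000)/(-28.5 + 1000) = 1000.9/971.5 = 1.030262
f = 1.030262^(1/-0.0213) = exp(ln(1.030262)/-0.0213) = exp(0.02981/-0.0213)
f = exp(-1.3997) = 0.2467

0.25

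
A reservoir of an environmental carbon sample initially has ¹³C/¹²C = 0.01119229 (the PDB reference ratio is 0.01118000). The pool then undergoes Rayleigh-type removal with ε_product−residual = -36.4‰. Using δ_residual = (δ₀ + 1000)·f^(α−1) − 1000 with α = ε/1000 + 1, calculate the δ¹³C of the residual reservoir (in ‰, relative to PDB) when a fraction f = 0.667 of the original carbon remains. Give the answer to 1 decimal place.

δ₀ = (0.01119229/0.01118000 − 1)×1000 = (1.001099 − 1)×1000 = 1.099‰
α − 1 = ε/1000 = -0.0364
f^(α−1) = 0.667^(-0.0364) = 1.014850
δ_res = (1.099 + 1000) × 1.014850 − 1000 = 1015.966 − 1000 = 15.97‰

16.0‰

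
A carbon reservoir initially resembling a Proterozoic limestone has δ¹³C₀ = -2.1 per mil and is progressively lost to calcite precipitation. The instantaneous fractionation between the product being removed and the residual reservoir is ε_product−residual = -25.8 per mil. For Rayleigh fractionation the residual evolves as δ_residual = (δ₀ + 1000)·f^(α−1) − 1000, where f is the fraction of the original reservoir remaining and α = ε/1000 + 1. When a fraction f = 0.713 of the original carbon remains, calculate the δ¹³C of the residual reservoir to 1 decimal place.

Rayleigh residual: δ_res = (δ₀ + 1000)·f^(α−1) − 1000
α = ε/1000 + 1 = 0.97420, so α − 1 = -0.02580
f^(α−1) = 0.713^(-0.02580) = 1.008766
δ_res = (-2.1 + 1000) × 1.008766 − 1000 = 1006.647 − 1000 = 6.65 per mil

6.6 per mil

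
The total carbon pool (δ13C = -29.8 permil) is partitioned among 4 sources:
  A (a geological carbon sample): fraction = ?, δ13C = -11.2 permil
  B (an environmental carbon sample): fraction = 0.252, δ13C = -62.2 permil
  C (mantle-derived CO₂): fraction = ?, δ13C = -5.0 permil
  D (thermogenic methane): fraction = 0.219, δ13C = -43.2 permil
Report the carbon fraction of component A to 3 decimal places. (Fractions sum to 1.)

Let f_A and f_C be the unknown fractions; fractions sum to 1 so f_A + f_C = 0.529.
Mass balance: Σ fᵢ·δᵢ = δ_bulk ⇒ f_A·(-11.2) + f_C·(-5.0) = -29.8 − (-25.135) = -4.665
Substitute f_C = 0.529 − f_A:
f_A·(-11.2 − -5.0) = -4.665 − 0.529×(-5.0) = -2.020
f_A = -2.020 / -6.2 = 0.3258

0.326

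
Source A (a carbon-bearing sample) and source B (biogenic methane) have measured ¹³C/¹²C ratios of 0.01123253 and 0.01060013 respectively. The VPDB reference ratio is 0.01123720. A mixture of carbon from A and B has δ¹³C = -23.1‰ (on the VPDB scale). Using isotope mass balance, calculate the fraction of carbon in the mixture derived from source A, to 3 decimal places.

δ_A = (0.01123253/0.01123720 − 1)×1000 = (0.999584 − 1)×1000 = -0.416‰
δ_B = (0.01060013/0.01123720 − 1)×1000 = (0.943307 − 1)×1000 = -56.693‰
f_A = (δ_mix − δ_B)/(δ_A − δ_B) = (-23.1 − (-56.693))/(-0.416 − (-56.693))
f_A = 33.593 / 56.277 = 0.5969

0.597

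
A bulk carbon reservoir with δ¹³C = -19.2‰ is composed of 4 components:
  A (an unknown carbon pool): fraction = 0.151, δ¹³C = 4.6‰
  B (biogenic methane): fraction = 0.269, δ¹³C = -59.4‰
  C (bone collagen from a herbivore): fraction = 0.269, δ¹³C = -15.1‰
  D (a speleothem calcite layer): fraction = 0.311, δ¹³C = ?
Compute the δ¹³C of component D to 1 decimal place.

0.5‰

Isotope mass balance: δ_bulk = Σ fᵢ·δᵢ.
-19.2 = 0.151×(4.6) + 0.269×(-59.4) + 0.269×(-15.1) + 0.311×δ_D
0.311·δ_D = -19.2 − (-19.346) = 0.146
δ_D = 0.146 / 0.311 = 0.47‰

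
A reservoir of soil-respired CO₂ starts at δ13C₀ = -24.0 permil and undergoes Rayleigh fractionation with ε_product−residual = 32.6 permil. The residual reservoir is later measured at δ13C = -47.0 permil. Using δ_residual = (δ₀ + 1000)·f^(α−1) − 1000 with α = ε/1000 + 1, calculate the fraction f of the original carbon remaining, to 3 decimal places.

α − 1 = ε/1000 = 0.0326
(δ_res + 1000)/(δ₀ + 1000) = (-47.0 + 1000)/(-24.0 + 1000) = 953.0/976.0 = 0.976434
f = 0.976434^(1/0.0326) = exp(ln(0.976434)/0.0326) = exp(-0.02385/0.0326)
f = exp(-0.7315) = 0.4812

0.481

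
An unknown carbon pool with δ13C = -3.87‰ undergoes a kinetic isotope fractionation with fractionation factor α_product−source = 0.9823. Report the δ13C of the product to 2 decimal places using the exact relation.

δ_product = (δ_source + 1000)·α − 1000
δ_product = (-3.87 + 1000) × 0.9823 − 1000
δ_product = 978.498 − 1000 = -21.502‰

-21.50‰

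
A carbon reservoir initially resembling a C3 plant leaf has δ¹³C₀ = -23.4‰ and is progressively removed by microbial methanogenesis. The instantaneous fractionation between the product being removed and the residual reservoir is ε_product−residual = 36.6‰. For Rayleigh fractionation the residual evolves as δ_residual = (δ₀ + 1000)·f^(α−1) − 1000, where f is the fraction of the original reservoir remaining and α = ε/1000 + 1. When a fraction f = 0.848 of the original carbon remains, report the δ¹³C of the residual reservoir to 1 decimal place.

Rayleigh residual: δ_res = (δ₀ + 1000)·f^(α−1) − 1000
α = ε/1000 + 1 = 1.03660, so α − 1 = 0.03660
f^(α−1) = 0.848^(0.03660) = 0.993984
δ_res = (-23.4 + 1000) × 0.993984 − 1000 = 970.725 − 1000 = -29.28‰

-29.3‰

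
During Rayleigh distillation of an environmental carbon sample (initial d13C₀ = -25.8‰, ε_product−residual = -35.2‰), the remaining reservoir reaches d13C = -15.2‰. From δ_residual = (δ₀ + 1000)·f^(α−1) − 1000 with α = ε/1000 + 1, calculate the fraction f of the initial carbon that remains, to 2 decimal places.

0.74

α − 1 = ε/1000 = -0.0352
(δ_res + 1000)/(δ₀ + 1000) = (-15.2 + 1000)/(-25.8 + 1000) = 984.8/974.2 = 1.010881
f = 1.010881^(1/-0.0352) = exp(ln(1.010881)/-0.0352) = exp(0.01082/-0.0352)
f = exp(-0.3074) = 0.7353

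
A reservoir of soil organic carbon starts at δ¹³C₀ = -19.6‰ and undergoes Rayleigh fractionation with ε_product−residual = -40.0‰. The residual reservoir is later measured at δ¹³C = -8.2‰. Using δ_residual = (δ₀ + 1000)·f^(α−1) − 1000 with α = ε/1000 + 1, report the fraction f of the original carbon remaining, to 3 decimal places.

0.749

α − 1 = ε/1000 = -0.0400
(δ_res + 1000)/(δ₀ + 1000) = (-8.2 + 1000)/(-19.6 + 1000) = 991.8/980.4 = 1.011628
f = 1.011628^(1/-0.0400) = exp(ln(1.011628)/-0.0400) = exp(0.01156/-0.0400)
f = exp(-0.2890) = 0.7490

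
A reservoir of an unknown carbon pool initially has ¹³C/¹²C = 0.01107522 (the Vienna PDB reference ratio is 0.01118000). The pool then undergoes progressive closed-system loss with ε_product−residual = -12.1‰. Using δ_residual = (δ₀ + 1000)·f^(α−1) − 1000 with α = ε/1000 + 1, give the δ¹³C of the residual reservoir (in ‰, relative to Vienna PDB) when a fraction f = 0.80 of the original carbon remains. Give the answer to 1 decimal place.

-6.7‰

δ₀ = (0.01107522/0.01118000 − 1)×1000 = (0.990628 − 1)×1000 = -9.372‰
α − 1 = ε/1000 = -0.0121
f^(α−1) = 0.80^(-0.0121) = 1.002704
δ_res = (-9.372 + 1000) × 1.002704 − 1000 = 993.306 − 1000 = -6.69‰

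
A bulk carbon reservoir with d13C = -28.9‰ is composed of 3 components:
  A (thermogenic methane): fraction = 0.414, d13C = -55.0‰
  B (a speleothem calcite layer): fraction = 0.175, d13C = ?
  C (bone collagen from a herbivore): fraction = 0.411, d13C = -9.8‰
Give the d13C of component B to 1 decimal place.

Isotope mass balance: δ_bulk = Σ fᵢ·δᵢ.
-28.9 = 0.414×(-55.0) + 0.175×δ_B + 0.411×(-9.8)
0.175·δ_B = -28.9 − (-26.798) = -2.102
δ_B = -2.102 / 0.175 = -12.01‰

-12.0‰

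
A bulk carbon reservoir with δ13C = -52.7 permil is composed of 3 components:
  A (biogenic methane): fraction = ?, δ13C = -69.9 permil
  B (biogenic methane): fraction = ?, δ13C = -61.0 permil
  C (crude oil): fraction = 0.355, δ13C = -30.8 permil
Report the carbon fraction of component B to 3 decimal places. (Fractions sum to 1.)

Let f_B and f_A be the unknown fractions; fractions sum to 1 so f_B + f_A = 0.645.
Mass balance: Σ fᵢ·δᵢ = δ_bulk ⇒ f_B·(-61.0) + f_A·(-69.9) = -52.7 − (-10.934) = -41.766
Substitute f_A = 0.645 − f_B:
f_B·(-61.0 − -69.9) = -41.766 − 0.645×(-69.9) = 3.319
f_B = 3.319 / 8.9 = 0.3730

0.373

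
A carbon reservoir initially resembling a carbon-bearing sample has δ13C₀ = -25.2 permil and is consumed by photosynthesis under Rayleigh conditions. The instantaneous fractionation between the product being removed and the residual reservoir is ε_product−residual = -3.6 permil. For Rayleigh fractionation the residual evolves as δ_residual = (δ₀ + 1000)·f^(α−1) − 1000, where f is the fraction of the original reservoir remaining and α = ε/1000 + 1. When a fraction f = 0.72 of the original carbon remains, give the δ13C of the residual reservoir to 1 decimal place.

-24.0 permil

Rayleigh residual: δ_res = (δ₀ + 1000)·f^(α−1) − 1000
α = ε/1000 + 1 = 0.99640, so α − 1 = -0.00360
f^(α−1) = 0.72^(-0.00360) = 1.001183
δ_res = (-25.2 + 1000) × 1.001183 − 1000 = 975.953 − 1000 = -24.05 permil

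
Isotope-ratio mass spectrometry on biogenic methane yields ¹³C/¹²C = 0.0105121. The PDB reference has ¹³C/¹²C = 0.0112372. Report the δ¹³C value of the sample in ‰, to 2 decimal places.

δ¹³C = (R_sample / R_standard − 1) × 1000
R_sample / R_standard = 0.0105121 / 0.0112372 = 0.935473
δ¹³C = (0.935473 − 1) × 1000 = -64.527‰

-64.53‰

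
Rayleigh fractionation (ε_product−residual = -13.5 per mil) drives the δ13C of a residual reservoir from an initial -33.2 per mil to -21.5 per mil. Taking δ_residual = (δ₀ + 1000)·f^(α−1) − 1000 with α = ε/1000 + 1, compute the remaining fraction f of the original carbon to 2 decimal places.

0.41

α − 1 = ε/1000 = -0.0135
(δ_res + 1000)/(δ₀ + 1000) = (-21.5 + 1000)/(-33.2 + 1000) = 978.5/966.8 = 1.012102
f = 1.012102^(1/-0.0135) = exp(ln(1.012102)/-0.0135) = exp(0.01203/-0.0135)
f = exp(-0.8910) = 0.4102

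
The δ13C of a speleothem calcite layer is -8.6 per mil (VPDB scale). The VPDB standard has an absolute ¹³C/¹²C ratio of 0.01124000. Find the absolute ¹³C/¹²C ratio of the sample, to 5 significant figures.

R_sample = R_standard × (δ13C/1000 + 1)
R_sample = 0.01124000 × (-8.6/1000 + 1) = 0.01124000 × 0.991400
R_sample = 0.0111433

0.011143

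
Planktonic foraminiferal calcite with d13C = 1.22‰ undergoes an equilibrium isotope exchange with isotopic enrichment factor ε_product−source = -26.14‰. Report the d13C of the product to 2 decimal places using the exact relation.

-24.95‰

To first order, δ_product ≈ δ_source + ε = -24.92‰.
Exactly, δ_product = (δ_source + 1000)·(ε/1000 + 1) − 1000.
δ_product = (1.22 + 1000) × (-26.14/1000 + 1) − 1000
δ_product = -24.952‰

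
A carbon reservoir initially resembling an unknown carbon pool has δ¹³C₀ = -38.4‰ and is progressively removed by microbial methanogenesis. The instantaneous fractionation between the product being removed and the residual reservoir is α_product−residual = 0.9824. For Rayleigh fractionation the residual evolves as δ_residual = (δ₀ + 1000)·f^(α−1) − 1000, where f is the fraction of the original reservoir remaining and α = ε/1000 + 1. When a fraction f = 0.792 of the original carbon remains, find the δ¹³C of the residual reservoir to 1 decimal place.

-34.4‰

Rayleigh residual: δ_res = (δ₀ + 1000)·f^(α−1) − 1000
α − 1 = -0.01760
f^(α−1) = 0.792^(-0.01760) = 1.004113
δ_res = (-38.4 + 1000) × 1.004113 − 1000 = 965.555 − 1000 = -34.45‰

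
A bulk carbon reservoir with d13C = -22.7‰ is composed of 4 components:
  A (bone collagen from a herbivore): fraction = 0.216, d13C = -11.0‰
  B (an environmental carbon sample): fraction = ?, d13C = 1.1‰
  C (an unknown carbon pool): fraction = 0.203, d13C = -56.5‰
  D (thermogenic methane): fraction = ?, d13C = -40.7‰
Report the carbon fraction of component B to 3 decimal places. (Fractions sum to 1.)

0.354

Let f_B and f_D be the unknown fractions; fractions sum to 1 so f_B + f_D = 0.581.
Mass balance: Σ fᵢ·δᵢ = δ_bulk ⇒ f_B·(1.1) + f_D·(-40.7) = -22.7 − (-13.845) = -8.854
Substitute f_D = 0.581 − f_B:
f_B·(1.1 − -40.7) = -8.854 − 0.581×(-40.7) = 14.792
f_B = 14.792 / 41.8 = 0.3539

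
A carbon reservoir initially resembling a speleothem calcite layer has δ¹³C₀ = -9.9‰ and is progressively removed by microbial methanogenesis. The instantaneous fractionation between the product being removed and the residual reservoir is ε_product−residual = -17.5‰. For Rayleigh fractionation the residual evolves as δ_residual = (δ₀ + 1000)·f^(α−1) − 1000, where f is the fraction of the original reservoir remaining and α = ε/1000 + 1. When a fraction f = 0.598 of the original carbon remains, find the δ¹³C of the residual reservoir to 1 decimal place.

Rayleigh residual: δ_res = (δ₀ + 1000)·f^(α−1) − 1000
α = ε/1000 + 1 = 0.98250, so α − 1 = -0.01750
f^(α−1) = 0.598^(-0.01750) = 1.009038
δ_res = (-9.9 + 1000) × 1.009038 − 1000 = 999.049 − 1000 = -0.95‰

-1.0‰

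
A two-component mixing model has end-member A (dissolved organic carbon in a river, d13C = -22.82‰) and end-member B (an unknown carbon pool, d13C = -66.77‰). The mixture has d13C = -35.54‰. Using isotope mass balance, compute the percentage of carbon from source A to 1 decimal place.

δ_mix = f_A·δ_A + (1 − f_A)·δ_B  ⇒  f_A = (δ_mix − δ_B)/(δ_A − δ_B)
f_A = (-35.54 − (-66.77)) / (-22.82 − (-66.77))
f_A = 31.23 / 43.95 = 0.7106

71.1%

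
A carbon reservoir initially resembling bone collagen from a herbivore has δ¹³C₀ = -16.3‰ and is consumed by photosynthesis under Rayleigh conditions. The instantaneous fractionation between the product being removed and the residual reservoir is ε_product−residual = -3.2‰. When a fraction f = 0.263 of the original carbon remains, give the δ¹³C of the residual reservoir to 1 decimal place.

-12.1‰

Rayleigh residual: δ_res = (δ₀ + 1000)·f^(α−1) − 1000
α = ε/1000 + 1 = 0.99680, so α − 1 = -0.00320
f^(α−1) = 0.263^(-0.00320) = 1.004283
δ_res = (-16.3 + 1000) × 1.004283 − 1000 = 987.913 − 1000 = -12.09‰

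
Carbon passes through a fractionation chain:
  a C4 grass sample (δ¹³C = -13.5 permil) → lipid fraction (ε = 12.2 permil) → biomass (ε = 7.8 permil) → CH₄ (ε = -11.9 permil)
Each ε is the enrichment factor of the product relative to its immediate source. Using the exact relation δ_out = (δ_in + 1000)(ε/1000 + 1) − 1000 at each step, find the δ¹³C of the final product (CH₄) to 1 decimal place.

-5.7 permil

step 1: δ = (-13.50 + 1000)·(12.2/1000 + 1) − 1000 = -1.46 permil
step 2: δ = (-1.46 + 1000)·(7.8/1000 + 1) − 1000 = 6.32 permil
step 3: δ = (6.32 + 1000)·(-11.9/1000 + 1) − 1000 = -5.65 permil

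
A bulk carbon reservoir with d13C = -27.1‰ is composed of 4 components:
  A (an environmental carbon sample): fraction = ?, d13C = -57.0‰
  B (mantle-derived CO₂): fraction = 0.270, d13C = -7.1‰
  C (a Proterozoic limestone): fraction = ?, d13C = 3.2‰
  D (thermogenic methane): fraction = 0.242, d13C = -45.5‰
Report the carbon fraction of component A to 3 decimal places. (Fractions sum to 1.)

0.261

Let f_A and f_C be the unknown fractions; fractions sum to 1 so f_A + f_C = 0.488.
Mass balance: Σ fᵢ·δᵢ = δ_bulk ⇒ f_A·(-57.0) + f_C·(3.2) = -27.1 − (-12.928) = -14.172
Substitute f_C = 0.488 − f_A:
f_A·(-57.0 − 3.2) = -14.172 − 0.488×(3.2) = -15.734
f_A = -15.734 / -60.2 = 0.2614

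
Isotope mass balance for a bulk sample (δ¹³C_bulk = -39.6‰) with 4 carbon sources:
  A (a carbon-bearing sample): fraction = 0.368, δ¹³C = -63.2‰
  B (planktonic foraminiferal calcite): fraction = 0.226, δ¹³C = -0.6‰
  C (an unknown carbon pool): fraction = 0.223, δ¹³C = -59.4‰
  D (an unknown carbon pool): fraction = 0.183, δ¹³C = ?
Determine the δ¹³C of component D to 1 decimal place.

-16.2‰

Isotope mass balance: δ_bulk = Σ fᵢ·δᵢ.
-39.6 = 0.368×(-63.2) + 0.226×(-0.6) + 0.223×(-59.4) + 0.183×δ_D
0.183·δ_D = -39.6 − (-36.639) = -2.961
δ_D = -2.961 / 0.183 = -16.18‰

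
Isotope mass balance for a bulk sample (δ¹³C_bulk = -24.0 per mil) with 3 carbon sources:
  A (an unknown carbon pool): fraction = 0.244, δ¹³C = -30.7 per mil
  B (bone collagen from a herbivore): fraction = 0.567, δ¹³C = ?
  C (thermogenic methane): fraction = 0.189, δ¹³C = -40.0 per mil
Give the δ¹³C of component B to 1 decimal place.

Isotope mass balance: δ_bulk = Σ fᵢ·δᵢ.
-24.0 = 0.244×(-30.7) + 0.567×δ_B + 0.189×(-40.0)
0.567·δ_B = -24.0 − (-15.051) = -8.949
δ_B = -8.949 / 0.567 = -15.78 per mil

-15.8 per mil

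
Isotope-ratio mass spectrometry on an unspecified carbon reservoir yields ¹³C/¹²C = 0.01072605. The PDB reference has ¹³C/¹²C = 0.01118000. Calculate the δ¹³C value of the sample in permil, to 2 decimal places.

-40.60 permil

δ¹³C = (R_sample / R_standard − 1) × 1000
R_sample / R_standard = 0.01072605 / 0.01118000 = 0.959396
δ¹³C = (0.959396 − 1) × 1000 = -40.604 permil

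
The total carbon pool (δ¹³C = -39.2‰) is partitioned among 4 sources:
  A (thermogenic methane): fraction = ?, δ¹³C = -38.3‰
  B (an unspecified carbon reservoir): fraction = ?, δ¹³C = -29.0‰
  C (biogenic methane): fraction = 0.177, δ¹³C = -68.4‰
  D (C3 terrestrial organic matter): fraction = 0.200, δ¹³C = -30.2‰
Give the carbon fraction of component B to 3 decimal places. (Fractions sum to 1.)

0.302

Let f_B and f_A be the unknown fractions; fractions sum to 1 so f_B + f_A = 0.623.
Mass balance: Σ fᵢ·δᵢ = δ_bulk ⇒ f_B·(-29.0) + f_A·(-38.3) = -39.2 − (-18.147) = -21.053
Substitute f_A = 0.623 − f_B:
f_B·(-29.0 − -38.3) = -21.053 − 0.623×(-38.3) = 2.808
f_B = 2.808 / 9.3 = 0.3019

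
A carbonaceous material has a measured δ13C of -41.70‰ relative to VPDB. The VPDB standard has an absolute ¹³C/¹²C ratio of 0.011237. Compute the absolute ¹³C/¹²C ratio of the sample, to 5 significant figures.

0.010768

R_sample = R_standard × (δ13C/1000 + 1)
R_sample = 0.011237 × (-41.70/1000 + 1) = 0.011237 × 0.958300
R_sample = 0.0107684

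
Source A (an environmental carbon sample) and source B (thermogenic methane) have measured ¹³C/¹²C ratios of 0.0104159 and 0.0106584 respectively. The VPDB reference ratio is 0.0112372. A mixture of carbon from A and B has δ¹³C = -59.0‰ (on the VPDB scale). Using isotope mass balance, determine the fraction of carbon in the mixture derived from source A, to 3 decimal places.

δ_A = (0.0104159/0.0112372 − 1)×1000 = (0.926912 − 1)×1000 = -73.088‰
δ_B = (0.0106584/0.0112372 − 1)×1000 = (0.948493 − 1)×1000 = -51.507‰
f_A = (δ_mix − δ_B)/(δ_A − δ_B) = (-59.0 − (-51.507))/(-73.088 − (-51.507))
f_A = -7.493 / -21.580 = 0.3472

0.347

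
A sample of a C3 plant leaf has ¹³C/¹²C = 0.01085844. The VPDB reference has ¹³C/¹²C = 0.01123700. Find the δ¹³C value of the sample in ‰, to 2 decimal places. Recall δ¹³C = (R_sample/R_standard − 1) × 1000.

δ¹³C = (R_sample / R_standard − 1) × 1000
R_sample / R_standard = 0.01085844 / 0.01123700 = 0.966311
δ¹³C = (0.966311 − 1) × 1000 = -33.689‰

-33.69‰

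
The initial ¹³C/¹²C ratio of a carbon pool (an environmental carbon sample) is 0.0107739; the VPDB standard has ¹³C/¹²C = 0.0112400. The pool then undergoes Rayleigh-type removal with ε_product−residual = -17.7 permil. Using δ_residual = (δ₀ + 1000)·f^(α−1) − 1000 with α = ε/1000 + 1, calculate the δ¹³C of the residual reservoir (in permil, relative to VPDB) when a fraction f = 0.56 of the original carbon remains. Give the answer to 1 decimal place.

-31.6 permil

δ₀ = (0.0107739/0.0112400 − 1)×1000 = (0.958532 − 1)×1000 = -41.468 permil
α − 1 = ε/1000 = -0.0177
f^(α−1) = 0.56^(-0.0177) = 1.010316
δ_res = (-41.468 + 1000) × 1.010316 − 1000 = 968.420 − 1000 = -31.58 permil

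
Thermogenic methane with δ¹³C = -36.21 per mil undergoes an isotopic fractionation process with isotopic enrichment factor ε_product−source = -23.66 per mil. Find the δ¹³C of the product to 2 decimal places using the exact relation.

To first order, δ_product ≈ δ_source + ε = -59.87 per mil.
Exactly, δ_product = (δ_source + 1000)·(ε/1000 + 1) − 1000.
δ_product = (-36.21 + 1000) × (-23.66/1000 + 1) − 1000
δ_product = -59.013 per mil

-59.01 per mil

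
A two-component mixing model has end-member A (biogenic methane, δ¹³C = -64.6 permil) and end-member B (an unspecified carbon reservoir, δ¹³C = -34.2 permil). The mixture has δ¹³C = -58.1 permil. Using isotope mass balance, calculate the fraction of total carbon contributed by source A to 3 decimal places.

δ_mix = f_A·δ_A + (1 − f_A)·δ_B  ⇒  f_A = (δ_mix − δ_B)/(δ_A − δ_B)
f_A = (-58.1 − (-34.2)) / (-64.6 − (-34.2))
f_A = -23.9 / -30.4 = 0.7862

0.786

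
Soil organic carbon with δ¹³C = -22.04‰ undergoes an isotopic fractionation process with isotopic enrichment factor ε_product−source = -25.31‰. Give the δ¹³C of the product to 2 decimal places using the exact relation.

-46.79‰

Exactly, δ_product = (δ_source + 1000)·(ε/1000 + 1) − 1000.
δ_product = (-22.04 + 1000) × (-25.31/1000 + 1) − 1000
δ_product = -46.792‰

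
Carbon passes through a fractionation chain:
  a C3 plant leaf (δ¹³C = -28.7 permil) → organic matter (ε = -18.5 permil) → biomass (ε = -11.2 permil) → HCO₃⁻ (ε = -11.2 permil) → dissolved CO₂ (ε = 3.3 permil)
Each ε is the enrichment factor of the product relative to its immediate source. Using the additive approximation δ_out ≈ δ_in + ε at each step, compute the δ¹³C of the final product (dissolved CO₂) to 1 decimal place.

-66.3 permil

step 1: δ ≈ -28.7 + (-18.5) = -47.2 permil
step 2: δ ≈ -47.2 + (-11.2) = -58.4 permil
step 3: δ ≈ -58.4 + (-11.2) = -69.6 permil
step 4: δ ≈ -69.6 + (3.3) = -66.3 permil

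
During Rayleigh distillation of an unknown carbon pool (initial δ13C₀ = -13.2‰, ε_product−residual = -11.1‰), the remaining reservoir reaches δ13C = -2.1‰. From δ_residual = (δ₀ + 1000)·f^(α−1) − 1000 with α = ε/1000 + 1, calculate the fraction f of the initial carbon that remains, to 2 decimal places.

0.37

α − 1 = ε/1000 = -0.0111
(δ_res + 1000)/(δ₀ + 1000) = (-2.1 + 1000)/(-13.2 + 1000) = 997.9/986.8 = 1.011248
f = 1.011248^(1/-0.0111) = exp(ln(1.011248)/-0.0111) = exp(0.01119/-0.0111)
f = exp(-1.0077) = 0.3651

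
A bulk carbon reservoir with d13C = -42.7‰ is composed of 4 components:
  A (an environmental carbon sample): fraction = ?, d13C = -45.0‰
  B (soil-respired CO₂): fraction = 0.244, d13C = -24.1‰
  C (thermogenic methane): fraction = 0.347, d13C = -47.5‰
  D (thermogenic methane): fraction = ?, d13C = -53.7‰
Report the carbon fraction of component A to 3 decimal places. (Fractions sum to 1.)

Let f_A and f_D be the unknown fractions; fractions sum to 1 so f_A + f_D = 0.409.
Mass balance: Σ fᵢ·δᵢ = δ_bulk ⇒ f_A·(-45.0) + f_D·(-53.7) = -42.7 − (-22.363) = -20.337
Substitute f_D = 0.409 − f_A:
f_A·(-45.0 − -53.7) = -20.337 − 0.409×(-53.7) = 1.626
f_A = 1.626 / 8.7 = 0.1869

0.187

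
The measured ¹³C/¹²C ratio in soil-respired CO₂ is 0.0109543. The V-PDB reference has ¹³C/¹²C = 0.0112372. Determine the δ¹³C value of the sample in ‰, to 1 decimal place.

δ¹³C = (R_sample / R_standard − 1) × 1000
R_sample / R_standard = 0.0109543 / 0.0112372 = 0.974825
δ¹³C = (0.974825 − 1) × 1000 = -25.18‰

-25.2‰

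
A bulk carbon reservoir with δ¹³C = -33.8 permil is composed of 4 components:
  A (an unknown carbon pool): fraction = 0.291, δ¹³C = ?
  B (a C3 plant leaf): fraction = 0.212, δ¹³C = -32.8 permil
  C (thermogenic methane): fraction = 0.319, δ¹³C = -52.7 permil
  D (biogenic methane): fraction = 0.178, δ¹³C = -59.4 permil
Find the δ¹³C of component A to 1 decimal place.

1.8 permil

Isotope mass balance: δ_bulk = Σ fᵢ·δᵢ.
-33.8 = 0.291×δ_A + 0.212×(-32.8) + 0.319×(-52.7) + 0.178×(-59.4)
0.291·δ_A = -33.8 − (-34.338) = 0.538
δ_A = 0.538 / 0.291 = 1.85 permil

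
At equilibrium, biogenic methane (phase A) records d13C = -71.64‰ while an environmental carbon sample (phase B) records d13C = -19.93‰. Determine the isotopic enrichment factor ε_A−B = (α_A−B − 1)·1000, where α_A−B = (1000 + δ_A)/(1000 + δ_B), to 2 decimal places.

α_A−B = (1000 + -71.64) / (1000 + -19.93) = 928.36 / 980.07 = 0.947238
ε_A−B = (0.947238 − 1) × 1000 = -52.762‰
(The approximation ε ≈ δ_A − δ_B would give -51.71‰.)

-52.76‰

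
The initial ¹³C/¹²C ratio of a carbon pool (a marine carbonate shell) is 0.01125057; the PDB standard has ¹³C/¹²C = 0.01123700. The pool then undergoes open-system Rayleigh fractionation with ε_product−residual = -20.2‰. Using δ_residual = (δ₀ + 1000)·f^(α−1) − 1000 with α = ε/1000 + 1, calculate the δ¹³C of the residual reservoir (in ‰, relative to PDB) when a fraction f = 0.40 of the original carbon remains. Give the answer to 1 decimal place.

δ₀ = (0.01125057/0.01123700 − 1)×1000 = (1.001208 − 1)×1000 = 1.208‰
α − 1 = ε/1000 = -0.0202
f^(α−1) = 0.40^(-0.0202) = 1.018681
δ_res = (1.208 + 1000) × 1.018681 − 1000 = 1019.912 − 1000 = 19.91‰

19.9‰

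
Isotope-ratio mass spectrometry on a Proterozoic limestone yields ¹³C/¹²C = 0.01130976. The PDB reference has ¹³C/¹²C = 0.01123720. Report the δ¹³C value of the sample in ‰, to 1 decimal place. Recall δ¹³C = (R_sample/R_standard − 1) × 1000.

6.5‰

δ¹³C = (R_sample / R_standard − 1) × 1000
R_sample / R_standard = 0.01130976 / 0.01123720 = 1.006457
δ¹³C = (1.006457 − 1) × 1000 = 6.46‰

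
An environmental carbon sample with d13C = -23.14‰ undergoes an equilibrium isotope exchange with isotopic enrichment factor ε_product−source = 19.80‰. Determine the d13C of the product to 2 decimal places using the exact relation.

Exactly, δ_product = (δ_source + 1000)·(ε/1000 + 1) − 1000.
δ_product = (-23.14 + 1000) × (19.80/1000 + 1) − 1000
δ_product = -3.798‰

-3.80‰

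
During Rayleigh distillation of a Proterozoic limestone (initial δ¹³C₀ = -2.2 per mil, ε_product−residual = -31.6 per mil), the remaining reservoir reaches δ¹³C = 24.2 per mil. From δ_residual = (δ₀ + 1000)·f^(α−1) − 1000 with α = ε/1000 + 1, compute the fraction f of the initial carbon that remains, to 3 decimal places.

α − 1 = ε/1000 = -0.0316
(δ_res + 1000)/(δ₀ + 1000) = (24.2 + 1000)/(-2.2 + 1000) = 1024.2/997.8 = 1.026458
f = 1.026458^(1/-0.0316) = exp(ln(1.026458)/-0.0316) = exp(0.02611/-0.0316)
f = exp(-0.8264) = 0.4376

0.438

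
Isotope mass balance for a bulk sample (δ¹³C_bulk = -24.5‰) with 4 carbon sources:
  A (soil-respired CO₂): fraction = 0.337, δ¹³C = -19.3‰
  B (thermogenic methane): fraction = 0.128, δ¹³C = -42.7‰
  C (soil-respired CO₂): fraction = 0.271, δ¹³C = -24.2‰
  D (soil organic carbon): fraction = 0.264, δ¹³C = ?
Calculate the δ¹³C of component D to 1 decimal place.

Isotope mass balance: δ_bulk = Σ fᵢ·δᵢ.
-24.5 = 0.337×(-19.3) + 0.128×(-42.7) + 0.271×(-24.2) + 0.264×δ_D
0.264·δ_D = -24.5 − (-18.528) = -5.972
δ_D = -5.972 / 0.264 = -22.62‰

-22.6‰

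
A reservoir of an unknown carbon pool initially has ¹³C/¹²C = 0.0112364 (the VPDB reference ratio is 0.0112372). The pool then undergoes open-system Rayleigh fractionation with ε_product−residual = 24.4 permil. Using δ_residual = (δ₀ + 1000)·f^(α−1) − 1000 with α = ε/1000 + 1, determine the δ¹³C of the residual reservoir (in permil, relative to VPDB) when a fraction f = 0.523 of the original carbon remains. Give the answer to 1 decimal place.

-15.8 permil

δ₀ = (0.0112364/0.0112372 − 1)×1000 = (0.999929 − 1)×1000 = -0.071 permil
α − 1 = ε/1000 = 0.0244
f^(α−1) = 0.523^(0.0244) = 0.984309
δ_res = (-0.071 + 1000) × 0.984309 − 1000 = 984.239 − 1000 = -15.76 permil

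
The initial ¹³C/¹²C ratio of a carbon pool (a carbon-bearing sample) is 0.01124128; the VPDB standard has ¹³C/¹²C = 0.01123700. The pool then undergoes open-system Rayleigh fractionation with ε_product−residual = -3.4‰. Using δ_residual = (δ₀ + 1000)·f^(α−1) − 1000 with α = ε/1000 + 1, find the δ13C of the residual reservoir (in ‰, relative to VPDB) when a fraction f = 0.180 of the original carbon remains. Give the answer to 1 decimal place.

6.2‰

δ₀ = (0.01124128/0.01123700 − 1)×1000 = (1.000381 − 1)×1000 = 0.381‰
α − 1 = ε/1000 = -0.0034
f^(α−1) = 0.180^(-0.0034) = 1.005847
δ_res = (0.381 + 1000) × 1.005847 − 1000 = 1006.230 − 1000 = 6.23‰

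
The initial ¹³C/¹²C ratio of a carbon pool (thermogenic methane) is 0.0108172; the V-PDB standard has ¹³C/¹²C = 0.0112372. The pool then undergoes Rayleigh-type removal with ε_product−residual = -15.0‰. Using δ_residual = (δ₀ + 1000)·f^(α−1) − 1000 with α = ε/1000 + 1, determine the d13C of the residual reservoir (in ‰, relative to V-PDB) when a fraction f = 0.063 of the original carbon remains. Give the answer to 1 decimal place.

3.4‰

δ₀ = (0.0108172/0.0112372 − 1)×1000 = (0.962624 − 1)×1000 = -37.376‰
α − 1 = ε/1000 = -0.0150
f^(α−1) = 0.063^(-0.0150) = 1.042341
δ_res = (-37.376 + 1000) × 1.042341 − 1000 = 1003.383 − 1000 = 3.38‰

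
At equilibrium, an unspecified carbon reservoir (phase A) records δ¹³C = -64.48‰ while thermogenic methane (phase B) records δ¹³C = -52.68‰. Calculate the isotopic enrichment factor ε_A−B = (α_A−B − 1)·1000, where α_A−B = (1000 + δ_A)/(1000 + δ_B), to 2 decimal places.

-12.46‰

α_A−B = (1000 + -64.48) / (1000 + -52.68) = 935.52 / 947.32 = 0.987544
ε_A−B = (0.987544 − 1) × 1000 = -12.456‰
(The approximation ε ≈ δ_A − δ_B would give -11.80‰.)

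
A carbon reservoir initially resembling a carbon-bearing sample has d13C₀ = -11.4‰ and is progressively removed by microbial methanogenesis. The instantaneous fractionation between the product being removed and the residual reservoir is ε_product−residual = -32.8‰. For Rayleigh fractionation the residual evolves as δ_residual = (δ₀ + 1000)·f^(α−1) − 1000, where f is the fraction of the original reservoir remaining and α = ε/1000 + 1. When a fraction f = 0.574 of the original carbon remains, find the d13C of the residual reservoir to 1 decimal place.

6.8‰

Rayleigh residual: δ_res = (δ₀ + 1000)·f^(α−1) − 1000
α = ε/1000 + 1 = 0.96720, so α − 1 = -0.03280
f^(α−1) = 0.574^(-0.03280) = 1.018375
δ_res = (-11.4 + 1000) × 1.018375 − 1000 = 1006.765 − 1000 = 6.77‰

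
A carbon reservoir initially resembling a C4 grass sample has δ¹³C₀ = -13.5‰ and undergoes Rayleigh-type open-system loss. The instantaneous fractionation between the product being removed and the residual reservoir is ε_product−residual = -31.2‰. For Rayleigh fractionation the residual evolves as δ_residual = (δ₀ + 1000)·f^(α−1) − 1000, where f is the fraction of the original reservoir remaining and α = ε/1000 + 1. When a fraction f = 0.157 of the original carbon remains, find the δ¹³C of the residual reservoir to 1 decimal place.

45.2‰

Rayleigh residual: δ_res = (δ₀ + 1000)·f^(α−1) − 1000
α = ε/1000 + 1 = 0.96880, so α − 1 = -0.03120
f^(α−1) = 0.157^(-0.03120) = 1.059468
δ_res = (-13.5 + 1000) × 1.059468 − 1000 = 1045.165 − 1000 = 45.17‰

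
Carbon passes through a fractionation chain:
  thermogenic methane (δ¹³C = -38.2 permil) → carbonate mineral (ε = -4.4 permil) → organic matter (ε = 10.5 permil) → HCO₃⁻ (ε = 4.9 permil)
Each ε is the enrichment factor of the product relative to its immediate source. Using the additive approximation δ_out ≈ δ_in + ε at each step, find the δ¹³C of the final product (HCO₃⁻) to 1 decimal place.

-27.2 permil

step 1: δ ≈ -38.2 + (-4.4) = -42.6 permil
step 2: δ ≈ -42.6 + (10.5) = -32.1 permil
step 3: δ ≈ -32.1 + (4.9) = -27.2 permil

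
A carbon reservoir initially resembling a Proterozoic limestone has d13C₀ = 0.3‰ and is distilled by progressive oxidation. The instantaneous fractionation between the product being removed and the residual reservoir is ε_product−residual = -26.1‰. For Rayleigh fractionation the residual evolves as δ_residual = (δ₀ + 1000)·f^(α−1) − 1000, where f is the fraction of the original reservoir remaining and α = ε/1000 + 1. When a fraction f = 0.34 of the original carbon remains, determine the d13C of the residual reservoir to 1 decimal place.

Rayleigh residual: δ_res = (δ₀ + 1000)·f^(α−1) − 1000
α = ε/1000 + 1 = 0.97390, so α − 1 = -0.02610
f^(α−1) = 0.34^(-0.02610) = 1.028557
δ_res = (0.3 + 1000) × 1.028557 − 1000 = 1028.866 − 1000 = 28.87‰

28.9‰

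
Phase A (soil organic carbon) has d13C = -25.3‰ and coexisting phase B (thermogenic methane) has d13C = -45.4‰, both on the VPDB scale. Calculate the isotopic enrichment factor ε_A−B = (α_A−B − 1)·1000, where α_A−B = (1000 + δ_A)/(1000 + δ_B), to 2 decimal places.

21.06‰

α_A−B = (1000 + -25.3) / (1000 + -45.4) = 974.7 / 954.6 = 1.021056
ε_A−B = (1.021056 − 1) × 1000 = 21.056‰
(The approximation ε ≈ δ_A − δ_B would give 20.1‰.)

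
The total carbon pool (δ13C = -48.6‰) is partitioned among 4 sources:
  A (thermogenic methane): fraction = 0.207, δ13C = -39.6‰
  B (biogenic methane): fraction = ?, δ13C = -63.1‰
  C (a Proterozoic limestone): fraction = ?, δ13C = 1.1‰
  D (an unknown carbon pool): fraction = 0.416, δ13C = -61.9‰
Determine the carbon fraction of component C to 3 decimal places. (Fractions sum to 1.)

0.142

Let f_C and f_B be the unknown fractions; fractions sum to 1 so f_C + f_B = 0.377.
Mass balance: Σ fᵢ·δᵢ = δ_bulk ⇒ f_C·(1.1) + f_B·(-63.1) = -48.6 − (-33.948) = -14.652
Substitute f_B = 0.377 − f_C:
f_C·(1.1 − -63.1) = -14.652 − 0.377×(-63.1) = 9.136
f_C = 9.136 / 64.2 = 0.1423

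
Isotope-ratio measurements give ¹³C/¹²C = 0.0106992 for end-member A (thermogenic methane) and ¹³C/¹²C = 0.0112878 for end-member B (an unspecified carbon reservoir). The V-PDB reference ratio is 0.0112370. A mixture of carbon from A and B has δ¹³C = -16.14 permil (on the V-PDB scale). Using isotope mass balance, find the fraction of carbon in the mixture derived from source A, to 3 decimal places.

0.394

δ_A = (0.0106992/0.0112370 − 1)×1000 = (0.952140 − 1)×1000 = -47.860 permil
δ_B = (0.0112878/0.0112370 − 1)×1000 = (1.004521 − 1)×1000 = 4.521 permil
f_A = (δ_mix − δ_B)/(δ_A − δ_B) = (-16.14 − (4.521))/(-47.860 − (4.521))
f_A = -20.661 / -52.381 = 0.3944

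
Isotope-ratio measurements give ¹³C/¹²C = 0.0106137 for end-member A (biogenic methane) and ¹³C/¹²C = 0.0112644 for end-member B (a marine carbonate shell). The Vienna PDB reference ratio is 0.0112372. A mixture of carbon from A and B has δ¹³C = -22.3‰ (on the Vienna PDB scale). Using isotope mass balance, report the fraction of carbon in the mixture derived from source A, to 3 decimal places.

δ_A = (0.0106137/0.0112372 − 1)×1000 = (0.944515 − 1)×1000 = -55.485‰
δ_B = (0.0112644/0.0112372 − 1)×1000 = (1.002421 − 1)×1000 = 2.421‰
f_A = (δ_mix − δ_B)/(δ_A − δ_B) = (-22.3 − (2.421))/(-55.485 − (2.421))
f_A = -24.721 / -57.906 = 0.4269

0.427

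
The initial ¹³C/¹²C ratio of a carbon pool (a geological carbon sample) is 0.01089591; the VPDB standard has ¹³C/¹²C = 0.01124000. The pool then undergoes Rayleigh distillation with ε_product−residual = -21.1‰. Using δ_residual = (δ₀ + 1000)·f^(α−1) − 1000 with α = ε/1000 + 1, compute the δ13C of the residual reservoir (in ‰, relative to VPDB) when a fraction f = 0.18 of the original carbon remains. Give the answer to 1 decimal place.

5.1‰

δ₀ = (0.01089591/0.01124000 − 1)×1000 = (0.969387 − 1)×1000 = -30.613‰
α − 1 = ε/1000 = -0.0211
f^(α−1) = 0.18^(-0.0211) = 1.036845
δ_res = (-30.613 + 1000) × 1.036845 − 1000 = 1005.104 − 1000 = 5.10‰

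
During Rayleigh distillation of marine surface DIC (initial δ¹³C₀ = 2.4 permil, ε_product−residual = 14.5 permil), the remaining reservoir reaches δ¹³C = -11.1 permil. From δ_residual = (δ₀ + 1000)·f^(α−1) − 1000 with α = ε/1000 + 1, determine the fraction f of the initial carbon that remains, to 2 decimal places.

α − 1 = ε/1000 = 0.0145
(δ_res + 1000)/(δ₀ + 1000) = (-11.1 + 1000)/(2.4 + 1000) = 988.9/1002.4 = 0.986532
f = 0.986532^(1/0.0145) = exp(ln(0.986532)/0.0145) = exp(-0.01356/0.0145)
f = exp(-0.9351) = 0.3925

0.39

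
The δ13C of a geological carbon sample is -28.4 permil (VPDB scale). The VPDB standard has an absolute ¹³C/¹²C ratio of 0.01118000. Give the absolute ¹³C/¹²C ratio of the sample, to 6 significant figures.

R_sample = R_standard × (δ13C/1000 + 1)
R_sample = 0.01118000 × (-28.4/1000 + 1) = 0.01118000 × 0.971600
R_sample = 0.0108625

0.0108625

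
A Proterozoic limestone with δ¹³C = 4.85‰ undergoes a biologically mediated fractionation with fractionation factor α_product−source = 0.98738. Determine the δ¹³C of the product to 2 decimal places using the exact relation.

-7.83‰

δ_product = (δ_source + 1000)·α − 1000
δ_product = (4.85 + 1000) × 0.98738 − 1000
δ_product = 992.169 − 1000 = -7.831‰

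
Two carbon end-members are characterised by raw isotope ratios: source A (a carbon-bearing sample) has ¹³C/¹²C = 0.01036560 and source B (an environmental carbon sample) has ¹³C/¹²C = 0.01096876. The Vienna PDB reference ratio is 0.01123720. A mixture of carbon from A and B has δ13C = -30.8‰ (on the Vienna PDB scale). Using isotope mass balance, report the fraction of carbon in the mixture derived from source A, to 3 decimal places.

0.129

δ_A = (0.01036560/0.01123720 − 1)×1000 = (0.922436 − 1)×1000 = -77.564‰
δ_B = (0.01096876/0.01123720 − 1)×1000 = (0.976111 − 1)×1000 = -23.889‰
f_A = (δ_mix − δ_B)/(δ_A − δ_B) = (-30.8 − (-23.889))/(-77.564 − (-23.889))
f_A = -6.911 / -53.675 = 0.1288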